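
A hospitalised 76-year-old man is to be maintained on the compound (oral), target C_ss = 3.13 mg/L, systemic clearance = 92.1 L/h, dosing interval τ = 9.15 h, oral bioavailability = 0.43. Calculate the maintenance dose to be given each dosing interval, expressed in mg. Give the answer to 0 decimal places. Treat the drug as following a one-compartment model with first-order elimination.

6134 mg

At steady state, F × (Dose/τ) = Css × CL.
Dose = Css × CL × τ / F = 3.13 × 92.10 × 9.15 / 0.43 = 6134 mg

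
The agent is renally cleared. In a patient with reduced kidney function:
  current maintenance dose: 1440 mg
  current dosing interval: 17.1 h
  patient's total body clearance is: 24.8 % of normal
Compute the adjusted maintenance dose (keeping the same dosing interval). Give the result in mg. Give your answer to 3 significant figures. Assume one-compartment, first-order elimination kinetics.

To keep the same average steady-state level, dosing rate must scale with clearance.
CL ratio = 24.8 / 100 = 0.2480
New dose (same interval) = 1440 × 0.2480 = 357.1 mg

357 mg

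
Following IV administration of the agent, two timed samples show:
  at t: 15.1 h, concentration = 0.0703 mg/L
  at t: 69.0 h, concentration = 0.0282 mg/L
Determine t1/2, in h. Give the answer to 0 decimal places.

k = ln(C₁/C₂) / (t₂ − t₁) = ln(0.0703/0.0282) / (69.0 − 15.1)
  = 0.9134 / 53.90 = 0.01695 h⁻¹
t½ = ln2 / k = 0.693147 / 0.01695 = 40.89 h

41 h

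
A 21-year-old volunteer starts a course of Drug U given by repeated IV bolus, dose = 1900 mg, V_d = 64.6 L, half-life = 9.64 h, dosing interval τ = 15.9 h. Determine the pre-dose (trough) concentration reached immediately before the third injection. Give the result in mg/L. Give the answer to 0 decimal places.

C₀ per dose = Dose / Vd = 1900 / 64.6 = 29.41 mg/L
k = ln2 / t½ = 0.693147 / 9.64 = 0.07190 h⁻¹
Fraction remaining after one interval: r = e^(−kτ) = e^(−0.07190 × 15.9) = 0.3188
Before dose 3, 2 doses have been given (aged 1τ, 2τ).
C_trough = C₀ × (r + r²) = 29.41 × (0.3188 + 0.1016) = 12.36 mg/L

12 mg/L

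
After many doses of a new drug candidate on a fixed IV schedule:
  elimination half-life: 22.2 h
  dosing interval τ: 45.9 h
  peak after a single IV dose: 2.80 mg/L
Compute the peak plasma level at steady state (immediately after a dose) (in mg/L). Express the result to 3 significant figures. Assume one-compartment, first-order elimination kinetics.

k = ln2 / t½ = 0.693147 / 22.2 = 0.03122 h⁻¹
e^(−kτ) = e^(−0.03122 × 45.9) = 0.2386
Accumulation ratio R = 1 / (1 − e^(−kτ)) = 1 / (1 − 0.2386) = 1.313
Steady-state peak = C₀ × R = 2.80 × 1.313 = 3.676 mg/L

3.68 mg/L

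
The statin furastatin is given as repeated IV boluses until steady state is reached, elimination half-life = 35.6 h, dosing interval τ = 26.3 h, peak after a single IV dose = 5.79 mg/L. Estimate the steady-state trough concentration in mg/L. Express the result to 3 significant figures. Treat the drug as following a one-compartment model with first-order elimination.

k = ln2 / t½ = 0.693147 / 35.6 = 0.01947 h⁻¹
e^(−kτ) = e^(−0.01947 × 26.3) = 0.5993
Accumulation ratio R = 1 / (1 − e^(−kτ)) = 1 / (1 − 0.5993) = 2.496
Steady-state trough = C₀ × R × e^(−kτ) = 5.79 × 2.496 × 0.5993 = 8.661 mg/L

8.66 mg/L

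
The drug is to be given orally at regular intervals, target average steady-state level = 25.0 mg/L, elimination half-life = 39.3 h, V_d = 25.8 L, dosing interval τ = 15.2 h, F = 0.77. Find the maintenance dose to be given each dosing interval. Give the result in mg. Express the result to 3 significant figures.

k = ln2 / t½ = 0.693147 / 39.3 = 0.01764 h⁻¹
CL = k × Vd = 0.01764 × 25.8 = 0.4551 L/h
At steady state, F × (Dose/τ) = Css × CL.
Dose = Css × CL × τ / F = 25.0 × 0.4551 × 15.2 / 0.77 = 224.6 mg

225 mg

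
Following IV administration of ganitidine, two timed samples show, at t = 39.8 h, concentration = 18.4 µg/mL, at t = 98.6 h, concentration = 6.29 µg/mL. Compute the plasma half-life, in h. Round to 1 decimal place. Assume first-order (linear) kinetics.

k = ln(C₁/C₂) / (t₂ − t₁) = ln(18.4/6.29) / (98.6 − 39.8)
  = 1.073 / 58.80 = 0.01825 h⁻¹
t½ = ln2 / k = 0.693147 / 0.01825 = 37.98 h

38.0 h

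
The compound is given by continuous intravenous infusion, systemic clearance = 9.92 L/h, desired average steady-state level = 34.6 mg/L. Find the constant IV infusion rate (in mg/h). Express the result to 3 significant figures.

343 mg/h

At steady state, infusion rate R₀ = Css × CL = 34.6 × 9.920 = 343.2 mg/h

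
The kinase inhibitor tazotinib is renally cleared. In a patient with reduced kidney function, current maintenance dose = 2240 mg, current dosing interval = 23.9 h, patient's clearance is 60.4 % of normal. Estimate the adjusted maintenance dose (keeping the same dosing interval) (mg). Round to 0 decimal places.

To keep the same average steady-state level, dosing rate must scale with clearance.
CL ratio = 60.4 / 100 = 0.6040
New dose (same interval) = 2240 × 0.6040 = 1353 mg

1353 mg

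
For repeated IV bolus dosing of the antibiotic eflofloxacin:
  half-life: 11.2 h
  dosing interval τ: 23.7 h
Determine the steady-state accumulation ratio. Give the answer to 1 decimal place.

1.3

k = ln2 / t½ = 0.693147 / 11.2 = 0.06189 h⁻¹
e^(−kτ) = e^(−0.06189 × 23.7) = 0.2307
Accumulation ratio R = 1 / (1 − e^(−kτ)) = 1 / (1 − 0.2307) = 1.300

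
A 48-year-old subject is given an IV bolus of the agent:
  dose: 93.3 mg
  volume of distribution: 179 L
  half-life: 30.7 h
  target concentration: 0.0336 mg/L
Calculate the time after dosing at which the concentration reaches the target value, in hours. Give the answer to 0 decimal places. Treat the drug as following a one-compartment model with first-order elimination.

C₀ = Dose / Vd = 93.30 / 179 = 0.5212 mg/L
k = ln2 / t½ = 0.693147 / 30.7 = 0.02258 h⁻¹
t = ln(C₀ / C) / k = ln(0.5212 / 0.0336) / 0.02258
  = ln(15.51) / 0.02258 = 2.741 / 0.02258 = 121.4 h

121 h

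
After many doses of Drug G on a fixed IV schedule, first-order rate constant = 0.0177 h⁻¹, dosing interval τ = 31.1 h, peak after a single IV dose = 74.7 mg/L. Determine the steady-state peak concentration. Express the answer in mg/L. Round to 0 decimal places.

e^(−kτ) = e^(−0.01770 × 31.1) = 0.5767
Accumulation ratio R = 1 / (1 − e^(−kτ)) = 1 / (1 − 0.5767) = 2.362
Steady-state peak = C₀ × R = 74.7 × 2.362 = 176.4 mg/L

176 mg/L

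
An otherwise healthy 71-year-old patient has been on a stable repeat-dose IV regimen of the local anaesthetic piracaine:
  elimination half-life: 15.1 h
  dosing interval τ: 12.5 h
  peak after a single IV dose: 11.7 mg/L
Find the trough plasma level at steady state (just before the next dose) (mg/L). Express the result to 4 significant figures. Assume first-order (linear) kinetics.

15.10 mg/L

k = ln2 / t½ = 0.693147 / 15.1 = 0.04590 h⁻¹
e^(−kτ) = e^(−0.04590 × 12.5) = 0.5634
Accumulation ratio R = 1 / (1 − e^(−kτ)) = 1 / (1 − 0.5634) = 2.290
Steady-state trough = C₀ × R × e^(−kτ) = 11.7 × 2.290 × 0.5634 = 15.10 mg/L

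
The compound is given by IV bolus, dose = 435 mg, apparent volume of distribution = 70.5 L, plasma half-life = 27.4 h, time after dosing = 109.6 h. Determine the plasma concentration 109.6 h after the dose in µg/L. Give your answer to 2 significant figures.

C₀ = Dose / Vd = 435.0 / 70.5 = 6.170 mg/L
k = ln2 / t½ = 0.693147 / 27.4 = 0.02530 h⁻¹
t / t½ = 109.6 / 27.4 = 4 half-lives
C = C₀ × (1/2)^4 = 6.170 × 0.06250 = 0.3856 mg/L
Convert: 0.3856 mg/L × 1000 = 385.6 µg/L

390 µg/L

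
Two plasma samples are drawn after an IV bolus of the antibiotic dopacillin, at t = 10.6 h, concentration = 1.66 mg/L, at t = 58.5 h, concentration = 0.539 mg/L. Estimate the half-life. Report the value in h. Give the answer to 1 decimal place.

29.5 h

k = ln(C₁/C₂) / (t₂ − t₁) = ln(1.66/0.539) / (58.5 − 10.6)
  = 1.125 / 47.90 = 0.02349 h⁻¹
t½ = ln2 / k = 0.693147 / 0.02349 = 29.51 h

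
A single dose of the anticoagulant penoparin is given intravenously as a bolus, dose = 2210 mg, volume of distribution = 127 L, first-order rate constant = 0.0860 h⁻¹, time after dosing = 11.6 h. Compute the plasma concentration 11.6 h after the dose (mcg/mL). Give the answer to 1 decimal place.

6.4 mcg/mL

C₀ = Dose / Vd = 2210 / 127 = 17.40 mg/L
C = C₀ · e^(−k·t) = 17.40 × e^(−0.08600 × 11.6)
  = 17.40 × 0.3688 = 6.417 mg/L
(6.417 mg/L = 6.417 mcg/mL)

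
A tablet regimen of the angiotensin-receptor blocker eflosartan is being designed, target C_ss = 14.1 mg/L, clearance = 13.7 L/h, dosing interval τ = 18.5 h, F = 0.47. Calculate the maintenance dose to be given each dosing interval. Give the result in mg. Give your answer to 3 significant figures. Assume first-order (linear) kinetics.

7600 mg

At steady state, F × (Dose/τ) = Css × CL.
Dose = Css × CL × τ / F = 14.1 × 13.70 × 18.5 / 0.47 = 7604 mg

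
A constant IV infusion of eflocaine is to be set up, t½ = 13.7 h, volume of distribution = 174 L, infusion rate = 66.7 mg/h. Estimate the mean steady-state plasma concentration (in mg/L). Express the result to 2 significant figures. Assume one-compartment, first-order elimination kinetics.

k = ln2 / t½ = 0.693147 / 13.7 = 0.05059 h⁻¹
CL = k × Vd = 0.05059 × 174 = 8.803 L/h
At steady state Css = R₀ / CL = 66.7 / 8.803 = 7.577 mg/L

7.6 mg/L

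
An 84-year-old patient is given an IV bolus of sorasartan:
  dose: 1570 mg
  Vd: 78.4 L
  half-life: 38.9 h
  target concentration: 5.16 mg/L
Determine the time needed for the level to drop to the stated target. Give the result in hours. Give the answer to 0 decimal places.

76 h

C₀ = Dose / Vd = 1570 / 78.4 = 20.03 mg/L
k = ln2 / t½ = 0.693147 / 38.9 = 0.01782 h⁻¹
t = ln(C₀ / C) / k = ln(20.03 / 5.16) / 0.01782
  = ln(3.882) / 0.01782 = 1.356 / 0.01782 = 76.09 h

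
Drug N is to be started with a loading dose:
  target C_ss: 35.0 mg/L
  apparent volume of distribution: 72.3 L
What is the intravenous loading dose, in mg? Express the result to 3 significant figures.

2530 mg

LD = Css × Vd = 35.0 × 72.3 = 2531 mg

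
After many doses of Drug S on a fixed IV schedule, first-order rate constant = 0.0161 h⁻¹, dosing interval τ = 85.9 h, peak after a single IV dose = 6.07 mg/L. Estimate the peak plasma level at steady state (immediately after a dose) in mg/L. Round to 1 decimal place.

8.1 mg/L

e^(−kτ) = e^(−0.01610 × 85.9) = 0.2508
Accumulation ratio R = 1 / (1 − e^(−kτ)) = 1 / (1 − 0.2508) = 1.335
Steady-state peak = C₀ × R = 6.07 × 1.335 = 8.103 mg/L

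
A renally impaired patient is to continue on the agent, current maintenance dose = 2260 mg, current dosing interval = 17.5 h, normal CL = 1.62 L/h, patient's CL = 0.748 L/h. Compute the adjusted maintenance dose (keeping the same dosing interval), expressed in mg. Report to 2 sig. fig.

1000 mg

To keep the same average steady-state level, dosing rate must scale with clearance.
CL ratio = 0.748 / 1.62 = 0.4617
New dose (same interval) = 2260 × 0.4617 = 1043 mg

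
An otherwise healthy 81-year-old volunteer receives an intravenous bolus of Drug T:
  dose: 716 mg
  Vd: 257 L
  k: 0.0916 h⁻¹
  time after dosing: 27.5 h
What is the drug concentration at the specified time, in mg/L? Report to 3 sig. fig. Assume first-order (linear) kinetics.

0.224 mg/L

C₀ = Dose / Vd = 716.0 / 257 = 2.786 mg/L
C = C₀ · e^(−k·t) = 2.786 × e^(−0.09160 × 27.5)
  = 2.786 × 0.08054 = 0.2244 mg/L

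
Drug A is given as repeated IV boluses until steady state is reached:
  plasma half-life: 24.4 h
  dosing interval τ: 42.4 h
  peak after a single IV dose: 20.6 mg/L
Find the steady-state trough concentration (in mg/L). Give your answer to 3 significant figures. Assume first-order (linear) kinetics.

k = ln2 / t½ = 0.693147 / 24.4 = 0.02841 h⁻¹
e^(−kτ) = e^(−0.02841 × 42.4) = 0.2998
Accumulation ratio R = 1 / (1 − e^(−kτ)) = 1 / (1 − 0.2998) = 1.428
Steady-state trough = C₀ × R × e^(−kτ) = 20.6 × 1.428 × 0.2998 = 8.819 mg/L

8.82 mg/L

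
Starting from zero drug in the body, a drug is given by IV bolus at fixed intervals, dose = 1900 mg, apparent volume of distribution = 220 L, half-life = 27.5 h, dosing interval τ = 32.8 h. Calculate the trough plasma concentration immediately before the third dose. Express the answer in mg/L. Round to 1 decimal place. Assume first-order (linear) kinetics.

C₀ per dose = Dose / Vd = 1900 / 220 = 8.636 mg/L
k = ln2 / t½ = 0.693147 / 27.5 = 0.02521 h⁻¹
Fraction remaining after one interval: r = e^(−kτ) = e^(−0.02521 × 32.8) = 0.4374
Before dose 3, 2 doses have been given (aged 1τ, 2τ).
C_trough = C₀ × (r + r²) = 8.636 × (0.4374 + 0.1913) = 5.429 mg/L

5.4 mg/L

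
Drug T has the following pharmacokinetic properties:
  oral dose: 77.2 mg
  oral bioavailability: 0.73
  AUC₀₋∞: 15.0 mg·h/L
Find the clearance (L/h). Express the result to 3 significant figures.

CL = F·Dose / AUC = 0.73 × 77.2 / 15.0 = 3.757 L/h

3.76 L/h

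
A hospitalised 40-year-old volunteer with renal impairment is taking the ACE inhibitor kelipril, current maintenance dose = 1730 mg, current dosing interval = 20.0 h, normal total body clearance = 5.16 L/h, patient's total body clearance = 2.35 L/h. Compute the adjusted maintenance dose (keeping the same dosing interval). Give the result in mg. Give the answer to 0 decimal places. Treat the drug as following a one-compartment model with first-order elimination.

To keep the same average steady-state level, dosing rate must scale with clearance.
CL ratio = 2.35 / 5.16 = 0.4554
New dose (same interval) = 1730 × 0.4554 = 787.8 mg

788 mg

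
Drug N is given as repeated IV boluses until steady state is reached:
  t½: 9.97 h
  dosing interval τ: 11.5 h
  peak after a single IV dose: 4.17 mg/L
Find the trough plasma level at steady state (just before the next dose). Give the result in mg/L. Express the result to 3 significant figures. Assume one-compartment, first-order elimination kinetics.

3.41 mg/L

k = ln2 / t½ = 0.693147 / 9.97 = 0.06952 h⁻¹
e^(−kτ) = e^(−0.06952 × 11.5) = 0.4496
Accumulation ratio R = 1 / (1 − e^(−kτ)) = 1 / (1 − 0.4496) = 1.817
Steady-state trough = C₀ × R × e^(−kτ) = 4.17 × 1.817 × 0.4496 = 3.407 mg/L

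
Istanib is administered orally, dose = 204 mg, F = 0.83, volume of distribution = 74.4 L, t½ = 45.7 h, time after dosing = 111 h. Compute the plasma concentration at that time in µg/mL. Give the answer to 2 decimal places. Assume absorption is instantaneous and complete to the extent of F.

Amount reaching circulation = F × Dose = 0.83 × 204.0 = 169.3 mg
C₀ = F·Dose / Vd = 169.3 / 74.4 = 2.276 mg/L
k = ln2 / t½ = 0.693147 / 45.7 = 0.01517 h⁻¹
C = C₀ · e^(−k·t) = 2.276 × e^(−0.01517 × 111)
  = 2.276 × 0.1857 = 0.4227 mg/L
(0.4227 mg/L = 0.4227 µg/mL)

0.42 µg/mL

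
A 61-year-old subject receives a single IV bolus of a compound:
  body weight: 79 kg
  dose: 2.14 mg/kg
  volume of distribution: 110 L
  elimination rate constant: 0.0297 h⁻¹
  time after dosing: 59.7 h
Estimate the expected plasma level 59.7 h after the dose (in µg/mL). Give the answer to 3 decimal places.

Total dose = 2.14 × 79 = 169.1 mg
C₀ = Dose / Vd = 169.1 / 110 = 1.537 mg/L
C = C₀ · e^(−k·t) = 1.537 × e^(−0.02970 × 59.7)
  = 1.537 × 0.1698 = 0.2610 mg/L
(0.2610 mg/L = 0.2610 µg/mL)

0.261 µg/mL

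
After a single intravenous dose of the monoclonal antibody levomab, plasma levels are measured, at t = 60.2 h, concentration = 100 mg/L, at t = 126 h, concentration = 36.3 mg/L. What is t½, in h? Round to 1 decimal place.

45.0 h

k = ln(C₁/C₂) / (t₂ − t₁) = ln(100/36.3) / (126 − 60.2)
  = 1.013 / 65.80 = 0.01540 h⁻¹
t½ = ln2 / k = 0.693147 / 0.01540 = 45.01 h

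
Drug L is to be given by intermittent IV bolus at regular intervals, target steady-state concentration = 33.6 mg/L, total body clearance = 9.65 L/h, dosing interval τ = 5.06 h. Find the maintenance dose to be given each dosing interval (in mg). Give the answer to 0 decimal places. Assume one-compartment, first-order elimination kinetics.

At steady state, Dose/τ = Css × CL.
Dose = Css × CL × τ = 33.6 × 9.650 × 5.06 = 1641 mg

1641 mg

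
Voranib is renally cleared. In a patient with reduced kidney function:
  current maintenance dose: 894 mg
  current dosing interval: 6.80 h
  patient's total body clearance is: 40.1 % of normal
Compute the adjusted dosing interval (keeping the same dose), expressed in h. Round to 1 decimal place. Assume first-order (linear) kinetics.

To keep the same average steady-state level, dosing rate must scale with clearance.
CL ratio = 40.1 / 100 = 0.4010
New interval (same dose) = 6.80 / 0.4010 = 16.96 h

17.0 h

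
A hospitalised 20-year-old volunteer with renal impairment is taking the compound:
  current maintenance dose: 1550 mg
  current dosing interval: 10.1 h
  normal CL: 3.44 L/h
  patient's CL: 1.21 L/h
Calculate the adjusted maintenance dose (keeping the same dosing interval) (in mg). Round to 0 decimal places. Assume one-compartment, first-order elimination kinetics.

545 mg

To keep the same average steady-state level, dosing rate must scale with clearance.
CL ratio = 1.21 / 3.44 = 0.3517
New dose (same interval) = 1550 × 0.3517 = 545.1 mg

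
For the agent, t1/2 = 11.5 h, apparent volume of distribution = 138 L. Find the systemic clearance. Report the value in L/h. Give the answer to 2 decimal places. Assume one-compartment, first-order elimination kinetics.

8.32 L/h

k = ln2 / t½ = 0.693147 / 11.5 = 0.06027 h⁻¹
CL = k × Vd = 0.06027 × 138 = 8.317 L/h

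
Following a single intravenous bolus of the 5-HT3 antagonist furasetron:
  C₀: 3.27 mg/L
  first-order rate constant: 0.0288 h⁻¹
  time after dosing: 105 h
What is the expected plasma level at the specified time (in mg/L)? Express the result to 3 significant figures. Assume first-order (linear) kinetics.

C = C₀ · e^(−k·t) = 3.270 × e^(−0.02880 × 105)
  = 3.270 × 0.04861 = 0.1590 mg/L

0.159 mg/L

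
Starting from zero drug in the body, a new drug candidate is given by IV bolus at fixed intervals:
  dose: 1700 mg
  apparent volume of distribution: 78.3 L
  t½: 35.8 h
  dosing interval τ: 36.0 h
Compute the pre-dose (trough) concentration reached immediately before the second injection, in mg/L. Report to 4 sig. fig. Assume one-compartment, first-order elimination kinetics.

10.81 mg/L

C₀ per dose = Dose / Vd = 1700 / 78.3 = 21.71 mg/L
k = ln2 / t½ = 0.693147 / 35.8 = 0.01936 h⁻¹
Fraction remaining after one interval: r = e^(−kτ) = e^(−0.01936 × 36.0) = 0.4981
Before dose 2, 1 dose has been given (aged 1τ).
C_trough = C₀ × r = 21.71 × 0.4981 = 10.81 mg/L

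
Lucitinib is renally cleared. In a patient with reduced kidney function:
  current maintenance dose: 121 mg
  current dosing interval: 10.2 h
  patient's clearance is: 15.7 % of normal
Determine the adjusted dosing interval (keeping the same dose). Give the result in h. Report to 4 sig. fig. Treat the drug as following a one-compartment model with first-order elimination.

To keep the same average steady-state level, dosing rate must scale with clearance.
CL ratio = 15.7 / 100 = 0.1570
New interval (same dose) = 10.2 / 0.1570 = 64.97 h

64.97 h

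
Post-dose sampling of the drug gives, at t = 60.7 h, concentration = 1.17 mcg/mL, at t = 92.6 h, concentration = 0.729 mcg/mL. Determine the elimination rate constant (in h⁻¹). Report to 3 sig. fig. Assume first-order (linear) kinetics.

0.0148 h⁻¹

k = ln(C₁/C₂) / (t₂ − t₁) = ln(1.17/0.729) / (92.6 − 60.7)
  = 0.4731 / 31.90 = 0.01483 h⁻¹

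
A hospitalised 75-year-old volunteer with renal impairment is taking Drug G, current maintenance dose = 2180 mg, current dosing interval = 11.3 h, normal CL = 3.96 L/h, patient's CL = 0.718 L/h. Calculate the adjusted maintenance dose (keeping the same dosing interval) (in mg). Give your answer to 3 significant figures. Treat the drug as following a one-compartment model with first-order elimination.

395 mg

To keep the same average steady-state level, dosing rate must scale with clearance.
CL ratio = 0.718 / 3.96 = 0.1813
New dose (same interval) = 2180 × 0.1813 = 395.2 mg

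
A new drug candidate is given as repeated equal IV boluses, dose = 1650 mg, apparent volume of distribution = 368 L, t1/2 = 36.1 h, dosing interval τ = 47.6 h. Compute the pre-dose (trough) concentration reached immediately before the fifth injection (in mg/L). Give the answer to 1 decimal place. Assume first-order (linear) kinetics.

C₀ per dose = Dose / Vd = 1650 / 368 = 4.484 mg/L
k = ln2 / t½ = 0.693147 / 36.1 = 0.01920 h⁻¹
Fraction remaining after one interval: r = e^(−kτ) = e^(−0.01920 × 47.6) = 0.4009
Before dose 5, 4 doses have been given (aged 1τ, 2τ, 3τ, 4τ).
C_trough = C₀ × (r + r² + … + r^4) = C₀ × r(1−r^4)/(1−r)
        = 4.484 × 0.4009 × (1 − 0.02583) / (1 − 0.4009) = 2.923 mg/L

2.9 mg/L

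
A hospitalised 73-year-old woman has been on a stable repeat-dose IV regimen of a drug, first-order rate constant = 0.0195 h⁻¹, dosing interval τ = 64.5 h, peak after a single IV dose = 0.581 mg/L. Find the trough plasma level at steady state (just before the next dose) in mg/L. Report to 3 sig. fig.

0.231 mg/L

e^(−kτ) = e^(−0.01950 × 64.5) = 0.2843
Accumulation ratio R = 1 / (1 − e^(−kτ)) = 1 / (1 − 0.2843) = 1.397
Steady-state trough = C₀ × R × e^(−kτ) = 0.581 × 1.397 × 0.2843 = 0.2308 mg/L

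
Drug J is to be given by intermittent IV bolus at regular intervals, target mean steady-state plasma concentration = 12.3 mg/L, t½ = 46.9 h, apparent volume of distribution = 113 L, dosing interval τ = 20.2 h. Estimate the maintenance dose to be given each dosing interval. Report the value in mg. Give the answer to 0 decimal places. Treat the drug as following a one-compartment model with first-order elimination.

k = ln2 / t½ = 0.693147 / 46.9 = 0.01478 h⁻¹
CL = k × Vd = 0.01478 × 113 = 1.670 L/h
At steady state, Dose/τ = Css × CL.
Dose = Css × CL × τ = 12.3 × 1.670 × 20.2 = 414.9 mg

415 mg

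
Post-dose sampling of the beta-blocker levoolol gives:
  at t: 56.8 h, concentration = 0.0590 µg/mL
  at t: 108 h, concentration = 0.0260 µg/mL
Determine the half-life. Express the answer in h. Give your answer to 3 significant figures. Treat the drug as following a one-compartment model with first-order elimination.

43.3 h

k = ln(C₁/C₂) / (t₂ − t₁) = ln(0.0590/0.0260) / (108 − 56.8)
  = 0.8194 / 51.20 = 0.01600 h⁻¹
t½ = ln2 / k = 0.693147 / 0.01600 = 43.32 h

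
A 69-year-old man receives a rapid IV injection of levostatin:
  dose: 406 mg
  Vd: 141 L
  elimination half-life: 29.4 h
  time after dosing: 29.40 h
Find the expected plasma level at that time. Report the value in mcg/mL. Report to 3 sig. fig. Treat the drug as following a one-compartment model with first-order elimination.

C₀ = Dose / Vd = 406.0 / 141 = 2.879 mg/L
k = ln2 / t½ = 0.693147 / 29.4 = 0.02358 h⁻¹
t / t½ = 29.40 / 29.4 = 1 half-lives
C = C₀ × (1/2)^1 = 2.879 × 0.5000 = 1.440 mg/L
(1.440 mg/L = 1.440 mcg/mL)

1.44 mcg/mL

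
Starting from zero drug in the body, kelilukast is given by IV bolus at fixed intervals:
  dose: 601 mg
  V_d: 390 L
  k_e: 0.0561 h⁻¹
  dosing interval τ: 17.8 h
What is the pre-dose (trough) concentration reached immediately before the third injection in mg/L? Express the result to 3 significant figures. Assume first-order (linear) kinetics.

0.777 mg/L

C₀ per dose = Dose / Vd = 601 / 390 = 1.541 mg/L
Fraction remaining after one interval: r = e^(−kτ) = e^(−0.05610 × 17.8) = 0.3684
Before dose 3, 2 doses have been given (aged 1τ, 2τ).
C_trough = C₀ × (r + r²) = 1.541 × (0.3684 + 0.1357) = 0.7768 mg/L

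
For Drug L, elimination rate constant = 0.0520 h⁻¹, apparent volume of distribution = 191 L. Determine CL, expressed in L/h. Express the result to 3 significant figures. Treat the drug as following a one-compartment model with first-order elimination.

9.93 L/h

CL = k × Vd = 0.0520 × 191 = 9.932 L/h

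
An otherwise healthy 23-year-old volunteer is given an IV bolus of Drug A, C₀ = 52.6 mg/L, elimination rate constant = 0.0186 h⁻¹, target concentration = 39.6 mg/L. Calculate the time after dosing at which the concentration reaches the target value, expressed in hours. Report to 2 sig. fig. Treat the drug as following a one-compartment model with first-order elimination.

t = ln(C₀ / C) / k = ln(52.60 / 39.6) / 0.01860
  = ln(1.328) / 0.01860 = 0.2837 / 0.01860 = 15.25 h

15 h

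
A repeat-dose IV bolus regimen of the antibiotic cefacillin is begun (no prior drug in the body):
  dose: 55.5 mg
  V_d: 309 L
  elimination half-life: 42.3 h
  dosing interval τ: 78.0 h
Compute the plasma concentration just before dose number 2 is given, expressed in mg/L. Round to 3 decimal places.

C₀ per dose = Dose / Vd = 55.5 / 309 = 0.1796 mg/L
k = ln2 / t½ = 0.693147 / 42.3 = 0.01639 h⁻¹
Fraction remaining after one interval: r = e^(−kτ) = e^(−0.01639 × 78.0) = 0.2785
Before dose 2, 1 dose has been given (aged 1τ).
C_trough = C₀ × r = 0.1796 × 0.2785 = 0.05002 mg/L

0.050 mg/L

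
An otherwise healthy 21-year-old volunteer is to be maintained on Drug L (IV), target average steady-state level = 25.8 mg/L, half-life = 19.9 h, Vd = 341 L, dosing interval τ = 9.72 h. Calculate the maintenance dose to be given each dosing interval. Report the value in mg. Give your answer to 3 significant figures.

2980 mg

k = ln2 / t½ = 0.693147 / 19.9 = 0.03483 h⁻¹
CL = k × Vd = 0.03483 × 341 = 11.88 L/h
At steady state, Dose/τ = Css × CL.
Dose = Css × CL × τ = 25.8 × 11.88 × 9.72 = 2979 mg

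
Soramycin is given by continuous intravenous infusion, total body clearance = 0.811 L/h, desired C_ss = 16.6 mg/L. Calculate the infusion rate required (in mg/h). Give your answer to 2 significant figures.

At steady state, infusion rate R₀ = Css × CL = 16.6 × 0.8110 = 13.46 mg/h

13 mg/h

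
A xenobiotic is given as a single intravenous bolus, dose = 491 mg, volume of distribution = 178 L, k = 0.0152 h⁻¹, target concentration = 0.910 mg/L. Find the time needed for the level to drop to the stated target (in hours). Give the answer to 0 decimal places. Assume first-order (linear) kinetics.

C₀ = Dose / Vd = 491.0 / 178 = 2.758 mg/L
t = ln(C₀ / C) / k = ln(2.758 / 0.910) / 0.01520
  = ln(3.031) / 0.01520 = 1.109 / 0.01520 = 72.96 h

73 h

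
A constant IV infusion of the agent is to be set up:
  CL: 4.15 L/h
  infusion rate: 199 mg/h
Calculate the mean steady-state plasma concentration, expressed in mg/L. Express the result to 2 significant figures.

At steady state Css = R₀ / CL = 199 / 4.150 = 47.95 mg/L

48 mg/L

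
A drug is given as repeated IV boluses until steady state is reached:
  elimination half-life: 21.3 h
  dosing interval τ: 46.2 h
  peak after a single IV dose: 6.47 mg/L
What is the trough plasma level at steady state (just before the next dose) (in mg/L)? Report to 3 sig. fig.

1.85 mg/L

k = ln2 / t½ = 0.693147 / 21.3 = 0.03254 h⁻¹
e^(−kτ) = e^(−0.03254 × 46.2) = 0.2224
Accumulation ratio R = 1 / (1 − e^(−kτ)) = 1 / (1 − 0.2224) = 1.286
Steady-state trough = C₀ × R × e^(−kτ) = 6.47 × 1.286 × 0.2224 = 1.850 mg/L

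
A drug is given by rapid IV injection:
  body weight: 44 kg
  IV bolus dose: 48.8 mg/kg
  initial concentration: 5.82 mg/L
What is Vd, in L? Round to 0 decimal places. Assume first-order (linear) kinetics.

Dose = 48.8 × 44 = 2147 mg
Vd = Dose / C₀ = 2147 / 5.82 = 368.9 L

369 L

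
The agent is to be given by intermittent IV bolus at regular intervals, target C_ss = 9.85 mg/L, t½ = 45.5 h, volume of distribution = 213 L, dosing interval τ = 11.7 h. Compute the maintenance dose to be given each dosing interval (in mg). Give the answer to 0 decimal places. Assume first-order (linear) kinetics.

k = ln2 / t½ = 0.693147 / 45.5 = 0.01523 h⁻¹
CL = k × Vd = 0.01523 × 213 = 3.244 L/h
At steady state, Dose/τ = Css × CL.
Dose = Css × CL × τ = 9.85 × 3.244 × 11.7 = 373.9 mg

374 mg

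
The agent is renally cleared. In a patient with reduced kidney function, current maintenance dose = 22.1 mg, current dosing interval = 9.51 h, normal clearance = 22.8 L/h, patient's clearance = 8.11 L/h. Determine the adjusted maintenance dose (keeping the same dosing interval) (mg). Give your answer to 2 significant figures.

To keep the same average steady-state level, dosing rate must scale with clearance.
CL ratio = 8.11 / 22.8 = 0.3557
New dose (same interval) = 22.1 × 0.3557 = 7.861 mg

7.9 mg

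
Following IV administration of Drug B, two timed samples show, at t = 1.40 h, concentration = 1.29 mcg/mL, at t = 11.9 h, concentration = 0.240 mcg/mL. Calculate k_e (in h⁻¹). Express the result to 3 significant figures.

k = ln(C₁/C₂) / (t₂ − t₁) = ln(1.29/0.240) / (11.9 − 1.40)
  = 1.682 / 10.50 = 0.1602 h⁻¹

0.160 h⁻¹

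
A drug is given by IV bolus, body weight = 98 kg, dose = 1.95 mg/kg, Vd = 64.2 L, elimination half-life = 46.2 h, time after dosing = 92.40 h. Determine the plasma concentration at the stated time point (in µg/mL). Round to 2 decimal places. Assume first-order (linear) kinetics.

0.74 µg/mL

Total dose = 1.95 × 98 = 191.1 mg
C₀ = Dose / Vd = 191.1 / 64.2 = 2.977 mg/L
k = ln2 / t½ = 0.693147 / 46.2 = 0.01500 h⁻¹
t / t½ = 92.40 / 46.2 = 2 half-lives
C = C₀ × (1/2)^2 = 2.977 × 0.2500 = 0.7443 mg/L
(0.7443 mg/L = 0.7443 µg/mL)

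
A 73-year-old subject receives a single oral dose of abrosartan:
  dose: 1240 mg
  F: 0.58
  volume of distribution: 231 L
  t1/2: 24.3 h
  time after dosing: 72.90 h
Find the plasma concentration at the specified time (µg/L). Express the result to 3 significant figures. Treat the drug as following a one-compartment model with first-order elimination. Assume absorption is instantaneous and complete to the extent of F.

389 µg/L

Amount reaching circulation = F × Dose = 0.58 × 1240 = 719.2 mg
C₀ = F·Dose / Vd = 719.2 / 231 = 3.113 mg/L
k = ln2 / t½ = 0.693147 / 24.3 = 0.02852 h⁻¹
t / t½ = 72.90 / 24.3 = 3 half-lives
C = C₀ × (1/2)^3 = 3.113 × 0.1250 = 0.3891 mg/L
Convert: 0.3891 mg/L × 1000 = 389.1 µg/L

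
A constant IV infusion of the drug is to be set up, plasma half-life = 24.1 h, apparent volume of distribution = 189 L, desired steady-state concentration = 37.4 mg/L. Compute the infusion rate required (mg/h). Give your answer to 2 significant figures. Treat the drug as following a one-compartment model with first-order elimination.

200 mg/h

k = ln2 / t½ = 0.693147 / 24.1 = 0.02876 h⁻¹
CL = k × Vd = 0.02876 × 189 = 5.436 L/h
At steady state, infusion rate R₀ = Css × CL = 37.4 × 5.436 = 203.3 mg/h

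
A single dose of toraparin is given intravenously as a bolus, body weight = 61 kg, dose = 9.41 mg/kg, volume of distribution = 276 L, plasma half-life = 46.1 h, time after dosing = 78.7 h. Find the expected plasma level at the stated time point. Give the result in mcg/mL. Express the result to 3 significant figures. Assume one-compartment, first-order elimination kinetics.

0.637 mcg/mL

Total dose = 9.41 × 61 = 574.0 mg
C₀ = Dose / Vd = 574.0 / 276 = 2.080 mg/L
k = ln2 / t½ = 0.693147 / 46.1 = 0.01504 h⁻¹
C = C₀ · e^(−k·t) = 2.080 × e^(−0.01504 × 78.7)
  = 2.080 × 0.3062 = 0.6369 mg/L
(0.6369 mg/L = 0.6369 mcg/mL)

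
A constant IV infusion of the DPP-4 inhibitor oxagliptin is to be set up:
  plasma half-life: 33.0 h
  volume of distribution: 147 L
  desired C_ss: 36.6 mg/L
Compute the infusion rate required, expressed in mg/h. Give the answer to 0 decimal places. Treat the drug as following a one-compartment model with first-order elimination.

113 mg/h

k = ln2 / t½ = 0.693147 / 33.0 = 0.02100 h⁻¹
CL = k × Vd = 0.02100 × 147 = 3.087 L/h
At steady state, infusion rate R₀ = Css × CL = 36.6 × 3.087 = 113.0 mg/h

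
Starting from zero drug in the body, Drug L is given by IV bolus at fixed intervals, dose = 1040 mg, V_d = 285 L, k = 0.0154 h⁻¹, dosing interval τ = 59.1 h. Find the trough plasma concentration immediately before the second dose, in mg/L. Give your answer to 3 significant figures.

C₀ per dose = Dose / Vd = 1040 / 285 = 3.649 mg/L
Fraction remaining after one interval: r = e^(−kτ) = e^(−0.01540 × 59.1) = 0.4025
Before dose 2, 1 dose has been given (aged 1τ).
C_trough = C₀ × r = 3.649 × 0.4025 = 1.469 mg/L

1.47 mg/L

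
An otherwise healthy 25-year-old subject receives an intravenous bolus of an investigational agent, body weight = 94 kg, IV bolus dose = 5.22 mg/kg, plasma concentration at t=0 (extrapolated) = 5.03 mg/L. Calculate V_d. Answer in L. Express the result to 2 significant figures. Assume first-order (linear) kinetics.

Dose = 5.22 × 94 = 490.7 mg
Vd = Dose / C₀ = 490.7 / 5.03 = 97.55 L

98 L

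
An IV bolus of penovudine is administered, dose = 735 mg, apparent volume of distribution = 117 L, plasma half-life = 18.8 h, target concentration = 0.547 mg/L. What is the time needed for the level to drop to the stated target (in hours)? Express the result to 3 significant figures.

66.2 h

C₀ = Dose / Vd = 735.0 / 117 = 6.282 mg/L
k = ln2 / t½ = 0.693147 / 18.8 = 0.03687 h⁻¹
t = ln(C₀ / C) / k = ln(6.282 / 0.547) / 0.03687
  = ln(11.48) / 0.03687 = 2.441 / 0.03687 = 66.21 h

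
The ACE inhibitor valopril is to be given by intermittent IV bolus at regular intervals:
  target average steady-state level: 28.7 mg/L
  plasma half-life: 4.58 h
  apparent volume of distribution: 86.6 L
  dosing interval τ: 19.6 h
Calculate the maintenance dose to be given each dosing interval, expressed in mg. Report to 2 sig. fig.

7400 mg

k = ln2 / t½ = 0.693147 / 4.58 = 0.1513 h⁻¹
CL = k × Vd = 0.1513 × 86.6 = 13.10 L/h
At steady state, Dose/τ = Css × CL.
Dose = Css × CL × τ = 28.7 × 13.10 × 19.6 = 7369 mg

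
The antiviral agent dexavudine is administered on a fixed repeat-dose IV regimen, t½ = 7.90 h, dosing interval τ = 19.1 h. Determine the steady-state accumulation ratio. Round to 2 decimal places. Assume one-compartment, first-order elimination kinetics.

1.23

k = ln2 / t½ = 0.693147 / 7.90 = 0.08774 h⁻¹
e^(−kτ) = e^(−0.08774 × 19.1) = 0.1872
Accumulation ratio R = 1 / (1 − e^(−kτ)) = 1 / (1 − 0.1872) = 1.230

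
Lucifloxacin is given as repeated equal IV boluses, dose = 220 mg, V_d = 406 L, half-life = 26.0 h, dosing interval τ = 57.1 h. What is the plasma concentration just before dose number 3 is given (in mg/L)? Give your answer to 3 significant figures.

0.144 mg/L

C₀ per dose = Dose / Vd = 220 / 406 = 0.5419 mg/L
k = ln2 / t½ = 0.693147 / 26.0 = 0.02666 h⁻¹
Fraction remaining after one interval: r = e^(−kτ) = e^(−0.02666 × 57.1) = 0.2182
Before dose 3, 2 doses have been given (aged 1τ, 2τ).
C_trough = C₀ × (r + r²) = 0.5419 × (0.2182 + 0.04761) = 0.1440 mg/L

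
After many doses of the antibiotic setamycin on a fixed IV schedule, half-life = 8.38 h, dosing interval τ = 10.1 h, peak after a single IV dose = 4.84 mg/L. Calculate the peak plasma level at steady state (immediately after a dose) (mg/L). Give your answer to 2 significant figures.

k = ln2 / t½ = 0.693147 / 8.38 = 0.08271 h⁻¹
e^(−kτ) = e^(−0.08271 × 10.1) = 0.4337
Accumulation ratio R = 1 / (1 − e^(−kτ)) = 1 / (1 − 0.4337) = 1.766
Steady-state peak = C₀ × R = 4.84 × 1.766 = 8.547 mg/L

8.5 mg/L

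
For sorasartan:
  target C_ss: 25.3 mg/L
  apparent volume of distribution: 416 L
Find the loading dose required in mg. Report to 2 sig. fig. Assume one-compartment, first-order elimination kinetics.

LD = Css × Vd = 25.3 × 416 = 10520 mg

11000 mg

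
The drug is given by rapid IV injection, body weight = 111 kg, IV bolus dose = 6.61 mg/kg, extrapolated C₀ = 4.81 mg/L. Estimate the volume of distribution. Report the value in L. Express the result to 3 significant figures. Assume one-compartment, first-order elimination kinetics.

Dose = 6.61 × 111 = 733.7 mg
Vd = Dose / C₀ = 733.7 / 4.81 = 152.5 L

153 L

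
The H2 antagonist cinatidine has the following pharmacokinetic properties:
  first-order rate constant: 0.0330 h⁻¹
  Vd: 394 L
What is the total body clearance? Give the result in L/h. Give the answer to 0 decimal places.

13 L/h

CL = k × Vd = 0.0330 × 394 = 13.00 L/h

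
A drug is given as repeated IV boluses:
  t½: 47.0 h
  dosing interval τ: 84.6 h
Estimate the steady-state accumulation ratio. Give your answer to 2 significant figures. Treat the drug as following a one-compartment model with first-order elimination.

k = ln2 / t½ = 0.693147 / 47.0 = 0.01475 h⁻¹
e^(−kτ) = e^(−0.01475 × 84.6) = 0.2871
Accumulation ratio R = 1 / (1 − e^(−kτ)) = 1 / (1 − 0.2871) = 1.403

1.4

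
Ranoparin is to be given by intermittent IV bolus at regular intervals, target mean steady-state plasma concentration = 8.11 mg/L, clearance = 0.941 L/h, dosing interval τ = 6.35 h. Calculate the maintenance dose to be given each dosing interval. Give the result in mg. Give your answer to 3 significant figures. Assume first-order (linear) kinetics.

At steady state, Dose/τ = Css × CL.
Dose = Css × CL × τ = 8.11 × 0.9410 × 6.35 = 48.46 mg

48.5 mg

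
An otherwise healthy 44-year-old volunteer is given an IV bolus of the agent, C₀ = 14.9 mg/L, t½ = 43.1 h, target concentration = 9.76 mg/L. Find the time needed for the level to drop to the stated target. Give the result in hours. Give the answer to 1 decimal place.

26.3 h

k = ln2 / t½ = 0.693147 / 43.1 = 0.01608 h⁻¹
t = ln(C₀ / C) / k = ln(14.90 / 9.76) / 0.01608
  = ln(1.527) / 0.01608 = 0.4233 / 0.01608 = 26.32 h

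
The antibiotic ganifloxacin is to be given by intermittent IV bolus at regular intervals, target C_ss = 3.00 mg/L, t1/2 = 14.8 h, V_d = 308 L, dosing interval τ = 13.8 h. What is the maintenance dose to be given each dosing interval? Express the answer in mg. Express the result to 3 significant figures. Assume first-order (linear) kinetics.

597 mg

k = ln2 / t½ = 0.693147 / 14.8 = 0.04683 h⁻¹
CL = k × Vd = 0.04683 × 308 = 14.42 L/h
At steady state, Dose/τ = Css × CL.
Dose = Css × CL × τ = 3.00 × 14.42 × 13.8 = 597.0 mg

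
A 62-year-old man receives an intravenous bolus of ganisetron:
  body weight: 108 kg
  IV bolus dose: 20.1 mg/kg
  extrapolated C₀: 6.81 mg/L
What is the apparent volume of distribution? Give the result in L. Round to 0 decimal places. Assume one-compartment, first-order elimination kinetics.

319 L

Dose = 20.1 × 108 = 2171 mg
Vd = Dose / C₀ = 2171 / 6.81 = 318.8 L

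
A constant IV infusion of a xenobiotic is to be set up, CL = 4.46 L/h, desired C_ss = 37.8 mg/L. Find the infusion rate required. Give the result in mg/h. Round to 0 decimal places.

At steady state, infusion rate R₀ = Css × CL = 37.8 × 4.460 = 168.6 mg/h

169 mg/h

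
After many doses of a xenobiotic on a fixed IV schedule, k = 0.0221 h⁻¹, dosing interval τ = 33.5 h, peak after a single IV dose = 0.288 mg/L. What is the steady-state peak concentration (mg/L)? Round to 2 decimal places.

0.55 mg/L

e^(−kτ) = e^(−0.02210 × 33.5) = 0.4769
Accumulation ratio R = 1 / (1 − e^(−kτ)) = 1 / (1 − 0.4769) = 1.912
Steady-state peak = C₀ × R = 0.288 × 1.912 = 0.5507 mg/L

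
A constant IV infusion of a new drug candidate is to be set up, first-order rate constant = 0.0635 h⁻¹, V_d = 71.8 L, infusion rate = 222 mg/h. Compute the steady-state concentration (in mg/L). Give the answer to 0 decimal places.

CL = k × Vd = 0.06350 × 71.8 = 4.559 L/h
At steady state Css = R₀ / CL = 222 / 4.559 = 48.69 mg/L

49 mg/L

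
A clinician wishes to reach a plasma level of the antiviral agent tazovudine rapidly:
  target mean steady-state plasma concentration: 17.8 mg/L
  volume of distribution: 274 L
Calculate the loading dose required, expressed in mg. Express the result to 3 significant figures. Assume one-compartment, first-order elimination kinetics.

4880 mg

LD = Css × Vd = 17.8 × 274 = 4877 mg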